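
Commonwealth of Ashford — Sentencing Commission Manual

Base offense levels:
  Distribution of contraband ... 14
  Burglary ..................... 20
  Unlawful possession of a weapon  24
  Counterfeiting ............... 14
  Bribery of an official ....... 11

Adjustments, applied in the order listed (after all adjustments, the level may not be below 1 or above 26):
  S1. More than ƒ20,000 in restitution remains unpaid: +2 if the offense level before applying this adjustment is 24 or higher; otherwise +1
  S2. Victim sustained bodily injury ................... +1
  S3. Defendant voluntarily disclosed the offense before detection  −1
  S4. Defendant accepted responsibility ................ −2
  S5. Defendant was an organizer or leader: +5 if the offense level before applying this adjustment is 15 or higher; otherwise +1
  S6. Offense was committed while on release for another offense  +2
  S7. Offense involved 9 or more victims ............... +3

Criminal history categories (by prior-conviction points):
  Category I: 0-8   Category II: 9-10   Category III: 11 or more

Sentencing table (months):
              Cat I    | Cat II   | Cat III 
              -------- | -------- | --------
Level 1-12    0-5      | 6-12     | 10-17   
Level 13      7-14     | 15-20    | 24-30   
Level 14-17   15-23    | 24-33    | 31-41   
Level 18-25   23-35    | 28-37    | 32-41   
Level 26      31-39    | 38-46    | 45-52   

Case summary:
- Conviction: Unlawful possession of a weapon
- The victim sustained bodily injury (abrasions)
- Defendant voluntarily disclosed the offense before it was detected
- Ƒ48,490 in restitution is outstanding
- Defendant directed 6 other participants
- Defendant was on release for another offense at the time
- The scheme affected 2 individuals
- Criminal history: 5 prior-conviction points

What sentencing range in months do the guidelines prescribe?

31-39 months

Base offense level for unlawful possession of a weapon: 24.
S1 applies (level before this adjustment is 24 ≥ 24, so +2): 24 + 2 = 26.
S2 applies: 26 + 1 = 27.
S3 applies: 27 − 1 = 26.
S5 applies (level before this adjustment is 26 ≥ 15, so +5): 26 + 5 = 31.
S6 applies: 31 + 2 = 33.
S7 does not apply.
Level 33 exceeds the maximum of 26; capped at 26.
Final offense level: 26.
Criminal history: 5 prior points → Category I (0-8).
Level 26 falls in the 26 band.
Grid: Level 26 × Category I = 31-39 months.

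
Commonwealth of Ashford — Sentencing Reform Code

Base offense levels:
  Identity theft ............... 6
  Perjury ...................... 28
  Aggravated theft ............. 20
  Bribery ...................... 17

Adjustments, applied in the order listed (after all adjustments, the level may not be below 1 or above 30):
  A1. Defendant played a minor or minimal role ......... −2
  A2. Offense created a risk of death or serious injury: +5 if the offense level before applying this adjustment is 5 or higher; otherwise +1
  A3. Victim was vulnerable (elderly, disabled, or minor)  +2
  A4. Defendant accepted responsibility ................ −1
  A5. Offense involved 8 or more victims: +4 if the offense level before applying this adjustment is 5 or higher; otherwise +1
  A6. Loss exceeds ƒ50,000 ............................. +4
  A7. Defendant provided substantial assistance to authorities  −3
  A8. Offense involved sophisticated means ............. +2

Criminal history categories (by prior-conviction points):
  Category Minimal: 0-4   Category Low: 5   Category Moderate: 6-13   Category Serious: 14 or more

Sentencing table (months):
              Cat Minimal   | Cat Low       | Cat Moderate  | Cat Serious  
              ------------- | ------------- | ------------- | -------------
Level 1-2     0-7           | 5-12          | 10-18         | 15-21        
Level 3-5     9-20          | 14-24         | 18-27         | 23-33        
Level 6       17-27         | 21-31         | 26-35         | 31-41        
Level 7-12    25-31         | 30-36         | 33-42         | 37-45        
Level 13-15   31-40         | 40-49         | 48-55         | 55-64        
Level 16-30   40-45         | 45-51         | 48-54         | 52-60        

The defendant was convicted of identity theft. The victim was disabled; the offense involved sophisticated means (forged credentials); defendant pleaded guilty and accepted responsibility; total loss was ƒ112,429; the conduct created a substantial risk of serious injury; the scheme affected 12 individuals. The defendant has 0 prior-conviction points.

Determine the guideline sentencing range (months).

Base offense level for identity theft: 6.
A1 does not apply.
A2 applies (level before this adjustment is 6 ≥ 5, so +5): 6 + 5 = 11.
A3 applies: 11 + 2 = 13.
A4 applies: 13 − 1 = 12.
A5 applies (level before this adjustment is 12 ≥ 5, so +4): 12 + 4 = 16.
A6 applies: 16 + 4 = 20.
A7 does not apply.
A8 applies: 20 + 2 = 22.
Final offense level: 22.
Criminal history: 0 prior points → Category Minimal (0-4).
Level 22 falls in the 16-30 band.
Grid: Level 16-30 × Category Minimal = 40-45 months.

40-45 months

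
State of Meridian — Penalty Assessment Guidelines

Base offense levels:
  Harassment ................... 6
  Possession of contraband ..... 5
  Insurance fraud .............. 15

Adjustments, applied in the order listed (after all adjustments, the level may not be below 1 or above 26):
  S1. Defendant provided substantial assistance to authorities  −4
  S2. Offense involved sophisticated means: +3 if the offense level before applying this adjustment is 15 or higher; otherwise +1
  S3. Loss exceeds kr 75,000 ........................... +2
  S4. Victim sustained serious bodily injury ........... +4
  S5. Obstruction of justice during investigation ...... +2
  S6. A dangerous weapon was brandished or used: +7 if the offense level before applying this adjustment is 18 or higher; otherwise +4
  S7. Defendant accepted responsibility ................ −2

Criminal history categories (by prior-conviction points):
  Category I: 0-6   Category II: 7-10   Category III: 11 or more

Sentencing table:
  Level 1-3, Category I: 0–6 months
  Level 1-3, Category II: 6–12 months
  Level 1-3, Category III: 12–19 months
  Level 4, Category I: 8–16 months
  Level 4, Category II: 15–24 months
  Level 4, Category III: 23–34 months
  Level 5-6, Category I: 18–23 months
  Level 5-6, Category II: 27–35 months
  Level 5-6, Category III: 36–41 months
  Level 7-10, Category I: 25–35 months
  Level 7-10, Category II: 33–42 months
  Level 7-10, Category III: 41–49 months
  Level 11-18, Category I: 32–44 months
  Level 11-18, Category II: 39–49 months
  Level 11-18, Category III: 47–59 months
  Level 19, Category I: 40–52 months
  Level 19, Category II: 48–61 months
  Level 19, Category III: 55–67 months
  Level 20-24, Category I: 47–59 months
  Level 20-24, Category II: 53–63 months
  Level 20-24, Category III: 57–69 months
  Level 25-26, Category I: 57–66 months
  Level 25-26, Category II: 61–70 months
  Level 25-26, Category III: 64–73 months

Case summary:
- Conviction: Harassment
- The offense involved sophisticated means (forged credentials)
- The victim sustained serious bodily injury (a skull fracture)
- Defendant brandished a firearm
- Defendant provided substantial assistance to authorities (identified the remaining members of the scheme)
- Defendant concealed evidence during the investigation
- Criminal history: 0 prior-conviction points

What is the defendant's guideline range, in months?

32-44 months

Base offense level for harassment: 6.
S1 applies: 6 − 4 = 2.
S2 applies (level before this adjustment is 2 < 15, so +1): 2 + 1 = 3.
S3 does not apply.
S4 applies: 3 + 4 = 7.
S5 applies: 7 + 2 = 9.
S6 applies (level before this adjustment is 9 < 18, so +4): 9 + 4 = 13.
Final offense level: 13.
Criminal history: 0 prior points → Category I (0-6).
Level 13 falls in the 11-18 band.
Grid: Level 11-18 × Category I = 32-44 months.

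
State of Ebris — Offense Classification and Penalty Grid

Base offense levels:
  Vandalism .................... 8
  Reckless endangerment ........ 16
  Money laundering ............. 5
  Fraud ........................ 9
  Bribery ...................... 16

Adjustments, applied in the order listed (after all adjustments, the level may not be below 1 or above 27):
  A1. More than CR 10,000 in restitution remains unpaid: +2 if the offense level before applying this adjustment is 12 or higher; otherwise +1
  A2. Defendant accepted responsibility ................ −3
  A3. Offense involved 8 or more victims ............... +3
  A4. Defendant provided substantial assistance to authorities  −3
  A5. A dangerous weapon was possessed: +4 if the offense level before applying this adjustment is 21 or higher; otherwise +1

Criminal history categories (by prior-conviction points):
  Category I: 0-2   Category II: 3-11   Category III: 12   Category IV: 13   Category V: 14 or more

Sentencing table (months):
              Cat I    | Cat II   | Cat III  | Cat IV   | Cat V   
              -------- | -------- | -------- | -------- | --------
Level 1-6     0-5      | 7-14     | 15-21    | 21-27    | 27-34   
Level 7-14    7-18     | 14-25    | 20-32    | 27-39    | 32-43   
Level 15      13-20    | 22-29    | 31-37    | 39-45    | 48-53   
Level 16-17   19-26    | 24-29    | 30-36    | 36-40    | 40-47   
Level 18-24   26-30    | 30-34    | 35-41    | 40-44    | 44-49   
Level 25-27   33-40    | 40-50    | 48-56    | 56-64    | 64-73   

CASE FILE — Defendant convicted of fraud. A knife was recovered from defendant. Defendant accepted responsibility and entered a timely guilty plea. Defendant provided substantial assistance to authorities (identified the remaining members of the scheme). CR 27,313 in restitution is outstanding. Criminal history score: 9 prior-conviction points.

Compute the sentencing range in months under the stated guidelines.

7-14 months

Base offense level for fraud: 9.
A1 applies (level before this adjustment is 9 < 12, so +1): 9 + 1 = 10.
A2 applies: 10 − 3 = 7.
A4 applies: 7 − 3 = 4.
A5 applies (level before this adjustment is 4 < 21, so +1): 4 + 1 = 5.
Final offense level: 5.
Criminal history: 9 prior points → Category II (3-11).
Level 5 falls in the 1-6 band.
Grid: Level 1-6 × Category II = 7-14 months.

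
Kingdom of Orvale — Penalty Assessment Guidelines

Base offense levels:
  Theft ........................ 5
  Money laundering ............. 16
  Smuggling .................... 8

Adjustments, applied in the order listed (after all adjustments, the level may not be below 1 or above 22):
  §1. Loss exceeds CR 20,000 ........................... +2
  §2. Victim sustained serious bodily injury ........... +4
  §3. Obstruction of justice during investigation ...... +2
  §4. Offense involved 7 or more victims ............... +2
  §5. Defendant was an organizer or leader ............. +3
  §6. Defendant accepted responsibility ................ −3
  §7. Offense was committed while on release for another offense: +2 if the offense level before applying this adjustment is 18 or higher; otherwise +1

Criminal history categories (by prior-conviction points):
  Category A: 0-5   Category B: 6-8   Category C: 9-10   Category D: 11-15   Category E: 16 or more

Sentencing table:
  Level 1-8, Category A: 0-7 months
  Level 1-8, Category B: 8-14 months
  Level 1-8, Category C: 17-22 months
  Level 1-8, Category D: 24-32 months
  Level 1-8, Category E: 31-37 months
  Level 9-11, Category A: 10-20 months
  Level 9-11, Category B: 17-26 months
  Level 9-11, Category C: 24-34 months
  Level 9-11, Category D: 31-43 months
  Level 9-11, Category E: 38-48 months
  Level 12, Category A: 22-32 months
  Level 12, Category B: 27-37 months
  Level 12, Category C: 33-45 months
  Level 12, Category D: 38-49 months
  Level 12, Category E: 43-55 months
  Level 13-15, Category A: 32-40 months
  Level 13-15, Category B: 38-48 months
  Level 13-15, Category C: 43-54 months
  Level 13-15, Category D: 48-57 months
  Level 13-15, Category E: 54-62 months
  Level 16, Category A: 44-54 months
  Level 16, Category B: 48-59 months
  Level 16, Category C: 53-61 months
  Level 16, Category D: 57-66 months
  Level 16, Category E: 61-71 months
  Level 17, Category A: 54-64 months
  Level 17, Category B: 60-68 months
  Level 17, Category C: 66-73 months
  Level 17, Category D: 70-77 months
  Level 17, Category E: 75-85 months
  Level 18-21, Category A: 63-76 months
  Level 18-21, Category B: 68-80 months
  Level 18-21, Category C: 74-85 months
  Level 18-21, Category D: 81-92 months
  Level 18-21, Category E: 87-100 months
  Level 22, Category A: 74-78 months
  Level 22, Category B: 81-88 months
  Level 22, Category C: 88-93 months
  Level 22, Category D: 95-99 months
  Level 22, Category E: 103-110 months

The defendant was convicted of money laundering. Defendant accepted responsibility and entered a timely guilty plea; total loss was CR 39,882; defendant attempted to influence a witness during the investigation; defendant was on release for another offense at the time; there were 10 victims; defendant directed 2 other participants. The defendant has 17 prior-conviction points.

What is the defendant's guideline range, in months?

103-110 months

Base offense level for money laundering: 16.
§1 applies: 16 + 2 = 18.
§3 applies: 18 + 2 = 20.
§4 applies: 20 + 2 = 22.
§5 applies: 22 + 3 = 25.
§6 applies: 25 − 3 = 22.
§7 applies (level before this adjustment is 22 ≥ 18, so +2): 22 + 2 = 24.
Level 24 exceeds the maximum of 22; capped at 22.
Final offense level: 22.
Criminal history: 17 prior points → Category E (16+).
Level 22 falls in the 22 band.
Grid: Level 22 × Category E = 103-110 months.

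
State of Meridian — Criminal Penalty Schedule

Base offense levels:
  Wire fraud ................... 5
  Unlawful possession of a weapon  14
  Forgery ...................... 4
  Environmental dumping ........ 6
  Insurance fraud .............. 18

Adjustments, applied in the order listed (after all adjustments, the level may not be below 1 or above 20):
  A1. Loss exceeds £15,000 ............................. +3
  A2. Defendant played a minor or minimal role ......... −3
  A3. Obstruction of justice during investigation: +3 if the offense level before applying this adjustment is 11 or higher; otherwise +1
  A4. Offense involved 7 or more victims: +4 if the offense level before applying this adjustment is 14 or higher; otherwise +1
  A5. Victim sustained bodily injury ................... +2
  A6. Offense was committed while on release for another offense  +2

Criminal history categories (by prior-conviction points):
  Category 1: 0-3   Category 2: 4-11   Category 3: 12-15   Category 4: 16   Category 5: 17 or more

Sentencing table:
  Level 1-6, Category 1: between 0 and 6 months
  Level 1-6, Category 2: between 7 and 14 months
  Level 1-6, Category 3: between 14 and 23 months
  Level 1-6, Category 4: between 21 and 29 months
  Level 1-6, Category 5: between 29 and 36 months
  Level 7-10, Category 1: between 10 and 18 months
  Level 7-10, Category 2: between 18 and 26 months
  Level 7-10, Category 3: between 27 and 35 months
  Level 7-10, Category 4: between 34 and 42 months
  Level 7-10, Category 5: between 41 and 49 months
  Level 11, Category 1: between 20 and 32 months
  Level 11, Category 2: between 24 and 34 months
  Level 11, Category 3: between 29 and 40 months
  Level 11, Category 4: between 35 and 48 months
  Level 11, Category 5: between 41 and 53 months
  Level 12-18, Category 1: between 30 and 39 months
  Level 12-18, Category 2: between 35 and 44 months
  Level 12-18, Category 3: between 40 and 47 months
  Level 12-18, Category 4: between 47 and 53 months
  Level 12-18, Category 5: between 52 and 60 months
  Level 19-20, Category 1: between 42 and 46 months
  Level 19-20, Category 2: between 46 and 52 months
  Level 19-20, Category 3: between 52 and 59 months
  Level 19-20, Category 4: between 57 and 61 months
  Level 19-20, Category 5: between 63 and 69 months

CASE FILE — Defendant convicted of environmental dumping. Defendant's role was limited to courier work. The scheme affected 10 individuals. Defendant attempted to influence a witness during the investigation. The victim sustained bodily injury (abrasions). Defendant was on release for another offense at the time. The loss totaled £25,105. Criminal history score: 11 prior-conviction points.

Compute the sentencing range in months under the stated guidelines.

35-44 months

Base offense level for environmental dumping: 6.
A1 applies: 6 + 3 = 9.
A2 applies: 9 − 3 = 6.
A3 applies (level before this adjustment is 6 < 11, so +1): 6 + 1 = 7.
A4 applies (level before this adjustment is 7 < 14, so +1): 7 + 1 = 8.
A5 applies: 8 + 2 = 10.
A6 applies: 10 + 2 = 12.
Final offense level: 12.
Criminal history: 11 prior points → Category 2 (4-11).
Level 12 falls in the 12-18 band.
Grid: Level 12-18 × Category 2 = 35-44 months.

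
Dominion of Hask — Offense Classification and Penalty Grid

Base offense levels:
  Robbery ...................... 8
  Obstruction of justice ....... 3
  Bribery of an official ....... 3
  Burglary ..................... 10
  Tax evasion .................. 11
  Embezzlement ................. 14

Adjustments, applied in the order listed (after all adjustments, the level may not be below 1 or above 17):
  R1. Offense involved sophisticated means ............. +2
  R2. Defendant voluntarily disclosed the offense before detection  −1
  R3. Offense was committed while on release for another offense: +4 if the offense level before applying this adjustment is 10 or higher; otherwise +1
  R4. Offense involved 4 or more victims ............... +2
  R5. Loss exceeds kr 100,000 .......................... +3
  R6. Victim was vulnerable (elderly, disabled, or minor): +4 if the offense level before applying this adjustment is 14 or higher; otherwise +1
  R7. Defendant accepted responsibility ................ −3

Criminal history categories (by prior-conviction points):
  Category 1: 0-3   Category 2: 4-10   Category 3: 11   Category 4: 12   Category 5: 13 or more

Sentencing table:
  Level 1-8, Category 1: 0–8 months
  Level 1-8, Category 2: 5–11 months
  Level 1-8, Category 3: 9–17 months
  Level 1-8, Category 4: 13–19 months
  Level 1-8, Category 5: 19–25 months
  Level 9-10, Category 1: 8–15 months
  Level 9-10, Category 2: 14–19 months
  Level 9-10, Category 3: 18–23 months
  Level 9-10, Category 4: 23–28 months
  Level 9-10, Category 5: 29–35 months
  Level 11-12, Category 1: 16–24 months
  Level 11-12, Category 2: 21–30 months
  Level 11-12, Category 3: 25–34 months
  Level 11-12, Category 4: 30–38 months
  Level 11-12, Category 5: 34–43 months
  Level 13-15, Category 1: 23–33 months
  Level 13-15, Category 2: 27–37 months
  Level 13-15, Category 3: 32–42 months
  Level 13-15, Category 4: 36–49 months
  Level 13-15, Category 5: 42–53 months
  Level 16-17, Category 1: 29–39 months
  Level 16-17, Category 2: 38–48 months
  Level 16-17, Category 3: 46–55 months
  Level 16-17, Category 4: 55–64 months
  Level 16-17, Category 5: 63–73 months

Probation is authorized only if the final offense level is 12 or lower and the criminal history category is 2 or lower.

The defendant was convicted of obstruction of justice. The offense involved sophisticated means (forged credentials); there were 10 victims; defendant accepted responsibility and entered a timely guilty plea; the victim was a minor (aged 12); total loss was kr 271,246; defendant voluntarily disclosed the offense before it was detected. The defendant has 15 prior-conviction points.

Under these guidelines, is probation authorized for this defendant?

No

Base offense level for obstruction of justice: 3.
R1 applies: 3 + 2 = 5.
R2 applies: 5 − 1 = 4.
R3 does not apply.
R4 applies: 4 + 2 = 6.
R5 applies: 6 + 3 = 9.
R6 applies (level before this adjustment is 9 < 14, so +1): 9 + 1 = 10.
R7 applies: 10 − 3 = 7.
Final offense level: 7.
Criminal history: 15 prior points → Category 5 (13+).
Level 7 falls in the 1-8 band.
Grid: Level 1-8 × Category 5 = 19-25 months.
Probation check: level 7 ≤ 12 and category 5 > 2 → not eligible.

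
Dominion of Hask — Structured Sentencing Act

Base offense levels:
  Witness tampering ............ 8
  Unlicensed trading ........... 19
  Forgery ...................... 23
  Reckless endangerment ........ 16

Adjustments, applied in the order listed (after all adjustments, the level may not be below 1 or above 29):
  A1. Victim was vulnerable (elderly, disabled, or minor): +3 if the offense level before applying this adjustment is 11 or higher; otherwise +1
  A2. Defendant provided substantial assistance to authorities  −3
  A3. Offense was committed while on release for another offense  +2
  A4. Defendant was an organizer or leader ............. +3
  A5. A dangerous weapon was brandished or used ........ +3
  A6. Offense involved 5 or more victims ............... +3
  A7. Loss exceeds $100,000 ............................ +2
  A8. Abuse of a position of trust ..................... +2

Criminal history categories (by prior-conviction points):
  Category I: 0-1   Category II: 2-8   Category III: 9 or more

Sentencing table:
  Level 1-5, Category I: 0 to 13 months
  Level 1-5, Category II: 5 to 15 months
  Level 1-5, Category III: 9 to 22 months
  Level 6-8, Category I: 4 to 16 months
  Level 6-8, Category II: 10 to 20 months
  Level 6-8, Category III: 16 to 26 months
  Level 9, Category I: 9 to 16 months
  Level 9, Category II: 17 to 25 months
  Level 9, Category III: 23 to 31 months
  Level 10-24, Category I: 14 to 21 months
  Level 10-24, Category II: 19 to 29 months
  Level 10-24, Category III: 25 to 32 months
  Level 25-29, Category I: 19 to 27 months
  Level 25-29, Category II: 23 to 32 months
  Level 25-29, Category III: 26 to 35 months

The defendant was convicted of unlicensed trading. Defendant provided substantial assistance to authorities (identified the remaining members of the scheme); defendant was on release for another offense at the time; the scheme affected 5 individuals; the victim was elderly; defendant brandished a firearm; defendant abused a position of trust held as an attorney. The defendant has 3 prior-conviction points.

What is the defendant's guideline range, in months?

23-32 months

Base offense level for unlicensed trading: 19.
A1 applies (level before this adjustment is 19 ≥ 11, so +3): 19 + 3 = 22.
A2 applies: 22 − 3 = 19.
A3 applies: 19 + 2 = 21.
A4 does not apply.
A5 applies: 21 + 3 = 24.
A6 applies: 24 + 3 = 27.
A7 does not apply.
A8 applies: 27 + 2 = 29.
Final offense level: 29.
Criminal history: 3 prior points → Category II (2-8).
Level 29 falls in the 25-29 band.
Grid: Level 25-29 × Category II = 23-32 months.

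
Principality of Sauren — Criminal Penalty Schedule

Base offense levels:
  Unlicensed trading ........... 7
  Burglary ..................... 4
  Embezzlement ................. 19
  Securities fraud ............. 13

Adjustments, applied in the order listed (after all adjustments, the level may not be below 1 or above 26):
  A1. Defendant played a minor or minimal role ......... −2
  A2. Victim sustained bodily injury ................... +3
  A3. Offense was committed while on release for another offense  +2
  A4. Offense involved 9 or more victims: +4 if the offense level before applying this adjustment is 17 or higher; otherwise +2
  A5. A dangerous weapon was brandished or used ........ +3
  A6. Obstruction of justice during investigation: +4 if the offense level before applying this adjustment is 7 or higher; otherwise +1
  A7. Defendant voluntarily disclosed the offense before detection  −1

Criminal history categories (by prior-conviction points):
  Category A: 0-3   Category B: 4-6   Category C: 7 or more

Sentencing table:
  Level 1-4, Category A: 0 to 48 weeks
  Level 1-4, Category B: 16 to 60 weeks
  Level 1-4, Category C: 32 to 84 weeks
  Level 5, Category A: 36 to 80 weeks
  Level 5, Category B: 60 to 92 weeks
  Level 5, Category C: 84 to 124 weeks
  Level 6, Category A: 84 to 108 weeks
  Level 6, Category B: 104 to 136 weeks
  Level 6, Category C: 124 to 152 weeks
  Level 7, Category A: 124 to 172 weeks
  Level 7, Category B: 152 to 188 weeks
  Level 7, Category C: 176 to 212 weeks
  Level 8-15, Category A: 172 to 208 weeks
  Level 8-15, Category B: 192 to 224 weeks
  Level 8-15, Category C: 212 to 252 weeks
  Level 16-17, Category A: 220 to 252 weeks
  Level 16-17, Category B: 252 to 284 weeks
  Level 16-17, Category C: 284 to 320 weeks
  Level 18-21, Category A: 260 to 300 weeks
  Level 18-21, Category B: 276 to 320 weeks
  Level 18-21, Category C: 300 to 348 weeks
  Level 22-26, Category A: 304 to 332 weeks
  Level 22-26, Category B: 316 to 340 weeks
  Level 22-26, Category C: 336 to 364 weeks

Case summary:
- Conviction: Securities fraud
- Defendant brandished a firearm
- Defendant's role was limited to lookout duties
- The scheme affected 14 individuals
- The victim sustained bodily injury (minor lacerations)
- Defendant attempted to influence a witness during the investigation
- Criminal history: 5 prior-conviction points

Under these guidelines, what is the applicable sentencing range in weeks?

316-340 weeks

Base offense level for securities fraud: 13.
A1 applies: 13 − 2 = 11.
A2 applies: 11 + 3 = 14.
A3 does not apply.
A4 applies (level before this adjustment is 14 < 17, so +2): 14 + 2 = 16.
A5 applies: 16 + 3 = 19.
A6 applies (level before this adjustment is 19 ≥ 7, so +4): 19 + 4 = 23.
A7 does not apply.
Final offense level: 23.
Criminal history: 5 prior points → Category B (4-6).
Level 23 falls in the 22-26 band.
Grid: Level 22-26 × Category B = 316-340 weeks.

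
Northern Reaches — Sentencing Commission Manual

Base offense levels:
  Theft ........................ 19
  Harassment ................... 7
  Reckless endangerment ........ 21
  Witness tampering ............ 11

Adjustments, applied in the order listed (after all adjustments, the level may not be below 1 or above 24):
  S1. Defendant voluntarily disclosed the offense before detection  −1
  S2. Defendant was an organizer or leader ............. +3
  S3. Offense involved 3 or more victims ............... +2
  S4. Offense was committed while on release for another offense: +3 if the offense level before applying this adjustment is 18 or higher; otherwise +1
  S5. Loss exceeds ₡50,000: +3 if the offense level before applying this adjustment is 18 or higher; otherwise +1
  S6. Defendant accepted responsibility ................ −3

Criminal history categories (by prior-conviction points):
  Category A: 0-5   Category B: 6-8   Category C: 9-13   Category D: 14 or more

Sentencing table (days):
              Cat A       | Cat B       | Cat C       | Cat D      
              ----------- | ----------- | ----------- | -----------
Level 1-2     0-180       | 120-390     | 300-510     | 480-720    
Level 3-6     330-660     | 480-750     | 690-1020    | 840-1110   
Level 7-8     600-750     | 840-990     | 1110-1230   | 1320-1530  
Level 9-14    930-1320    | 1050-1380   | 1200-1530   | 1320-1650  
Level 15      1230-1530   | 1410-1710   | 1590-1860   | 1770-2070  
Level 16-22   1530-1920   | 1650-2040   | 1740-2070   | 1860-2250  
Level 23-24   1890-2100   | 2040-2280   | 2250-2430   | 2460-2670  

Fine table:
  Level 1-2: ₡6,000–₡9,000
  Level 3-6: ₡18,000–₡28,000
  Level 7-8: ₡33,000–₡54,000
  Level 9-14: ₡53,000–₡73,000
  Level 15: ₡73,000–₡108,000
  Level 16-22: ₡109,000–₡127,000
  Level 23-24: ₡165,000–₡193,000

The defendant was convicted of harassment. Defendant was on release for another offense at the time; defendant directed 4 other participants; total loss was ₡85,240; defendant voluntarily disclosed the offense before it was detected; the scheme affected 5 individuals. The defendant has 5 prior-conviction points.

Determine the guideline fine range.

₡53,000–₡73,000

Base offense level for harassment: 7.
S1 applies: 7 − 1 = 6.
S2 applies: 6 + 3 = 9.
S3 applies: 9 + 2 = 11.
S4 applies (level before this adjustment is 11 < 18, so +1): 11 + 1 = 12.
S5 applies (level before this adjustment is 12 < 18, so +1): 12 + 1 = 13.
S6 does not apply.
Final offense level: 13.
Level 13 falls in the 9-14 band.
Fine table: Level 9-14 → ₡53,000–₡73,000.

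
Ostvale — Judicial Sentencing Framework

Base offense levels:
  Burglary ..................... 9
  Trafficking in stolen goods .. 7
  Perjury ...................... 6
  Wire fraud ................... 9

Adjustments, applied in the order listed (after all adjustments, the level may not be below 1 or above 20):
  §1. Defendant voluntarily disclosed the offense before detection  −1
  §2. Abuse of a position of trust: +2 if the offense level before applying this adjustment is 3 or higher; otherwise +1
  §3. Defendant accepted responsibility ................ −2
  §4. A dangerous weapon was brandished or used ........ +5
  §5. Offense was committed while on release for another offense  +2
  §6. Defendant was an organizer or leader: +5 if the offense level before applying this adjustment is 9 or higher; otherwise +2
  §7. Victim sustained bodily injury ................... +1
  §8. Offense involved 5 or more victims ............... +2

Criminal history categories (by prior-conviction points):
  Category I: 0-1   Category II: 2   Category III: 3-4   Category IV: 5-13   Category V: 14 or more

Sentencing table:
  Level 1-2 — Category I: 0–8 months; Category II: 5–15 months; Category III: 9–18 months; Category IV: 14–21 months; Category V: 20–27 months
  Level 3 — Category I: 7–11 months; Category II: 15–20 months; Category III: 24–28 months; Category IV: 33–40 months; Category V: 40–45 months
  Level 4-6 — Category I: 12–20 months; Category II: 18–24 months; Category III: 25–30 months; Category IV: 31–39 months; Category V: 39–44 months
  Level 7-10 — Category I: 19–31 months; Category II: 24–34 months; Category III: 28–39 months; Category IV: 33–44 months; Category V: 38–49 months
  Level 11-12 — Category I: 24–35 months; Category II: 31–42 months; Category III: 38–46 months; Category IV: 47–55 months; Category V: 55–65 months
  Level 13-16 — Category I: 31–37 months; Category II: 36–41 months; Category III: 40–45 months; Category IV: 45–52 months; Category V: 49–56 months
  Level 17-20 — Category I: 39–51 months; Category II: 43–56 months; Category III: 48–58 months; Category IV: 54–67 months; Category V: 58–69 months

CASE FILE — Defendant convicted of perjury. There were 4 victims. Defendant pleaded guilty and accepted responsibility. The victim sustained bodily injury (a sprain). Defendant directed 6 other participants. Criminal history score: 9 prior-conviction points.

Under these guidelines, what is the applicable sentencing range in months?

Base offense level for perjury: 6.
§3 applies: 6 − 2 = 4.
§5 does not apply.
§6 applies (level before this adjustment is 4 < 9, so +2): 4 + 2 = 6.
§7 applies: 6 + 1 = 7.
§8 does not apply.
Final offense level: 7.
Criminal history: 9 prior points → Category IV (5-13).
Level 7 falls in the 7-10 band.
Grid: Level 7-10 × Category IV = 33-44 months.

33-44 months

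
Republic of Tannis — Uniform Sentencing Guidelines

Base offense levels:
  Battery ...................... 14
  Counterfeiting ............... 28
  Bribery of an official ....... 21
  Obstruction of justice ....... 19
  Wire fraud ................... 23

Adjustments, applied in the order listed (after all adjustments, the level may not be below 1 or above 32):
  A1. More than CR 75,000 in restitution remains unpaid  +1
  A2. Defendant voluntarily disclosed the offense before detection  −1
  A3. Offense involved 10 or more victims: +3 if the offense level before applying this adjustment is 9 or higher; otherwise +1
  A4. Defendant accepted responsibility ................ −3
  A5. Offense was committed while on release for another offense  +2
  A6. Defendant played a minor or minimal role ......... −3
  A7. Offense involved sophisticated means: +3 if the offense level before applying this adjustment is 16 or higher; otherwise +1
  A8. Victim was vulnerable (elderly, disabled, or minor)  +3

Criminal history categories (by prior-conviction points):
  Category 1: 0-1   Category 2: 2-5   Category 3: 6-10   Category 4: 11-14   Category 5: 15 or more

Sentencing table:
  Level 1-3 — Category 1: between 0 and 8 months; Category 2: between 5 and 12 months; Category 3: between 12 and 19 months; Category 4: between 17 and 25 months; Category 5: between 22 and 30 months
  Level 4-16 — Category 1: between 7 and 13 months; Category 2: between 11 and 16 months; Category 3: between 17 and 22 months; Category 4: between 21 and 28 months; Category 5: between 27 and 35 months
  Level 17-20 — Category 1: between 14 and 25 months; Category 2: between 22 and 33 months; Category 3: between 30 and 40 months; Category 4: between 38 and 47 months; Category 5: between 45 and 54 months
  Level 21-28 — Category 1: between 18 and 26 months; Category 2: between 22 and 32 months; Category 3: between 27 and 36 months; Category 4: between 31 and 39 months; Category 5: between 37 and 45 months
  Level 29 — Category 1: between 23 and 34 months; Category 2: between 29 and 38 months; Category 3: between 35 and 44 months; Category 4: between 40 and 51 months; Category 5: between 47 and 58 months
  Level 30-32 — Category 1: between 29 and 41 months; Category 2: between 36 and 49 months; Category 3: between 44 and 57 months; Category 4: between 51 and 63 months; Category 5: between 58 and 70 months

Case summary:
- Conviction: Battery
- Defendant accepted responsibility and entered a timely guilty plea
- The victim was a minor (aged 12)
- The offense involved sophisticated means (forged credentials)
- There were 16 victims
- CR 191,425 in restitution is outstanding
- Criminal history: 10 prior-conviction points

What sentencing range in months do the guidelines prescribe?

Base offense level for battery: 14.
A1 applies: 14 + 1 = 15.
A3 applies (level before this adjustment is 15 ≥ 9, so +3): 15 + 3 = 18.
A4 applies: 18 − 3 = 15.
A7 applies (level before this adjustment is 15 < 16, so +1): 15 + 1 = 16.
A8 applies: 16 + 3 = 19.
Final offense level: 19.
Criminal history: 10 prior points → Category 3 (6-10).
Level 19 falls in the 17-20 band.
Grid: Level 17-20 × Category 3 = 30-40 months.

30-40 months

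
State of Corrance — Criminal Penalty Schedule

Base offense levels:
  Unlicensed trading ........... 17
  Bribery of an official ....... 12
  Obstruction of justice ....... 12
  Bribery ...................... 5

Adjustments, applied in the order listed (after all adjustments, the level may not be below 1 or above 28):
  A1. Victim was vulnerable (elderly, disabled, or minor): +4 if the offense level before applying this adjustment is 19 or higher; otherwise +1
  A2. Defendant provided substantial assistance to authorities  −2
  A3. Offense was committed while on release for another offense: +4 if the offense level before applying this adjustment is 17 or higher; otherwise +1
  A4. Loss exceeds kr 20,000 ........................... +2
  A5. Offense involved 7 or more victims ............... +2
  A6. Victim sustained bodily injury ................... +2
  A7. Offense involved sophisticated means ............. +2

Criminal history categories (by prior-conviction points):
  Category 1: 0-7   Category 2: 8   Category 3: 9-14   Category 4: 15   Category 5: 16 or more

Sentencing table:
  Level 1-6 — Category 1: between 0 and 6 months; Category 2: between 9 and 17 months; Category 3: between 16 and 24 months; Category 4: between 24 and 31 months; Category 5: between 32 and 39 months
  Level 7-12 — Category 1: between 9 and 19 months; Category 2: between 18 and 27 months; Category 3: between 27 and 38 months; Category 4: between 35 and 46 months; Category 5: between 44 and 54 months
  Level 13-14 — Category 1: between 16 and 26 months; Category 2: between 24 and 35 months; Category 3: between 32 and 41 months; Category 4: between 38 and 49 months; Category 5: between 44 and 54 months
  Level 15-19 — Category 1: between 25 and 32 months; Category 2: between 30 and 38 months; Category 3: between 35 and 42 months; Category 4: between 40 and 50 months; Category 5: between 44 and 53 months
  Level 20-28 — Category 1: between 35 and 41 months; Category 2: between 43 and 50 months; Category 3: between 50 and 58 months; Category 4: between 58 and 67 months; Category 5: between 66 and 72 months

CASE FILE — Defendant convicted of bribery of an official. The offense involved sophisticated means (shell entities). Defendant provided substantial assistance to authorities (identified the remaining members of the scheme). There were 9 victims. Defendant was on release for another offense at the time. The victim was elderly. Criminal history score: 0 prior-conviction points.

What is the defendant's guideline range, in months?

25-32 months

Base offense level for bribery of an official: 12.
A1 applies (level before this adjustment is 12 < 19, so +1): 12 + 1 = 13.
A2 applies: 13 − 2 = 11.
A3 applies (level before this adjustment is 11 < 17, so +1): 11 + 1 = 12.
A5 applies: 12 + 2 = 14.
A7 applies: 14 + 2 = 16.
Final offense level: 16.
Criminal history: 0 prior points → Category 1 (0-7).
Level 16 falls in the 15-19 band.
Grid: Level 15-19 × Category 1 = 25-32 months.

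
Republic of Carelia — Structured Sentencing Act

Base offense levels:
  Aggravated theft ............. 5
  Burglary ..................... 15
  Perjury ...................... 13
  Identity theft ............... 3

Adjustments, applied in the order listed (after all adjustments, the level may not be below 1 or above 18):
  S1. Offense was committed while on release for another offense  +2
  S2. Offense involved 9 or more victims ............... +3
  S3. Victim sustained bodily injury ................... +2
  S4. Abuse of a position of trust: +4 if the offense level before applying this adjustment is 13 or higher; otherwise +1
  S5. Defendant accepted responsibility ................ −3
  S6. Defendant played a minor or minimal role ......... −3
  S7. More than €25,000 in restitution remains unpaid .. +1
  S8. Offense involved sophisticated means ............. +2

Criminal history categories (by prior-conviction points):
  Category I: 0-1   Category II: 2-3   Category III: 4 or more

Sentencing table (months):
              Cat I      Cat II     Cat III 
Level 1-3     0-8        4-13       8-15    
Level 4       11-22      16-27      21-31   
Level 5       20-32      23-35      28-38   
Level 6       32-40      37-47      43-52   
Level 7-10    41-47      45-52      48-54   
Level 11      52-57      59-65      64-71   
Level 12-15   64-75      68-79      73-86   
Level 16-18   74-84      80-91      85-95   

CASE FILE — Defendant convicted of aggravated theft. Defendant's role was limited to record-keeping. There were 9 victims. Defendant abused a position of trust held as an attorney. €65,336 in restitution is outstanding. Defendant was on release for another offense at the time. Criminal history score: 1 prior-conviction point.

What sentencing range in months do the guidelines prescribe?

41-47 months

Base offense level for aggravated theft: 5.
S1 applies: 5 + 2 = 7.
S2 applies: 7 + 3 = 10.
S4 applies (level before this adjustment is 10 < 13, so +1): 10 + 1 = 11.
S5 does not apply.
S6 applies: 11 − 3 = 8.
S7 applies: 8 + 1 = 9.
Final offense level: 9.
Criminal history: 1 prior point → Category I (0-1).
Level 9 falls in the 7-10 band.
Grid: Level 7-10 × Category I = 41-47 months.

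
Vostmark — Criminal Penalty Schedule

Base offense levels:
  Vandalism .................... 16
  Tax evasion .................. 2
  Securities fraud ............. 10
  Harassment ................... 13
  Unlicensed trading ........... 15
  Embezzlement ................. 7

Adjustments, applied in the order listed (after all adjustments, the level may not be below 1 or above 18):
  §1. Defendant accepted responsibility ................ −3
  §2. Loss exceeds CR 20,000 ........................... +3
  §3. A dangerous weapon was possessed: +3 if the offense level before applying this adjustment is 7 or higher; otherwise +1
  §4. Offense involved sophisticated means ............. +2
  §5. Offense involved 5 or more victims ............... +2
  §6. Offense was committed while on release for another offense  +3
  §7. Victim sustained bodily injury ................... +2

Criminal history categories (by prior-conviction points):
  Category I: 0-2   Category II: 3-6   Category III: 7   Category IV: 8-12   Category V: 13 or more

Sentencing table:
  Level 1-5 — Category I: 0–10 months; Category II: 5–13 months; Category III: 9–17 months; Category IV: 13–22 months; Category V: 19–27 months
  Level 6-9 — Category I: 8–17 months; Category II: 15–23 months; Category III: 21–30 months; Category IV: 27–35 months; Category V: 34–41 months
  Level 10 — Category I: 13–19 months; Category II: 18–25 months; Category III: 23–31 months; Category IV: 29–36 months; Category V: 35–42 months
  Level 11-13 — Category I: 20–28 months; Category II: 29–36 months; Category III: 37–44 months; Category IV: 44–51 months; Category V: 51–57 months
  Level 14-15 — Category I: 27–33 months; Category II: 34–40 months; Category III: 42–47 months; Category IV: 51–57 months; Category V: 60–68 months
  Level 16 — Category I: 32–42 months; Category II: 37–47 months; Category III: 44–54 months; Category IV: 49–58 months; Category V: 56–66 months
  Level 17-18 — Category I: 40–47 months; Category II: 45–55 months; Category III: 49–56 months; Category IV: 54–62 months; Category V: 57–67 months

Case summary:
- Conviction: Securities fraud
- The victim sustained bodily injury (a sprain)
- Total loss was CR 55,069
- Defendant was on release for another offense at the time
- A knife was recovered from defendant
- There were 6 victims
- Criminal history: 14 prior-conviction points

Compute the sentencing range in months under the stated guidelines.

Base offense level for securities fraud: 10.
§1 does not apply.
§2 applies: 10 + 3 = 13.
§3 applies (level before this adjustment is 13 ≥ 7, so +3): 13 + 3 = 16.
§5 applies: 16 + 2 = 18.
§6 applies: 18 + 3 = 21.
§7 applies: 21 + 2 = 23.
Level 23 exceeds the maximum of 18; capped at 18.
Final offense level: 18.
Criminal history: 14 prior points → Category V (13+).
Level 18 falls in the 17-18 band.
Grid: Level 17-18 × Category V = 57-67 months.

57-67 months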